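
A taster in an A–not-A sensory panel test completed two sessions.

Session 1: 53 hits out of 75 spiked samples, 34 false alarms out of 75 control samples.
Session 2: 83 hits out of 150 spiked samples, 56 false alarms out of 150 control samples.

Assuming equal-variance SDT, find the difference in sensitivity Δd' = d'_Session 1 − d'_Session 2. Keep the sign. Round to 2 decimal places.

Δd' = 0.20

Session 1: z(0.7067) = 0.544, z(0.4533) = -0.117, d' = 0.661
Session 2: z(0.5533) = 0.134, z(0.3733) = -0.323, d' = 0.457
Δd' = d'_Session 1 − d'_Session 2 = 0.661 − 0.457 = 0.204
Session 1 has the higher sensitivity.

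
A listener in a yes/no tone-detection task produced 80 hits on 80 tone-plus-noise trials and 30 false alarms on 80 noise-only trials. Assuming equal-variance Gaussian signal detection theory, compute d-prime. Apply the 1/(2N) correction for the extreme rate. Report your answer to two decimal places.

d-prime = 2.82

The hit rate is 80/80 = 1, so apply the 1/(2N) correction: H → 1 − 1/(2·80) = 0.99375.
z(H) = z(0.99375) = 2.498
z(FA) = z(0.37500) = -0.319
d' = 2.498 − (-0.319) = 2.817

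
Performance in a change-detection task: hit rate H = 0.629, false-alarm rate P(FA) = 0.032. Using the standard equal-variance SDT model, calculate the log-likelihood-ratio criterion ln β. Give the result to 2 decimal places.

z(0.629) = 0.329, z(0.032) = -1.852
ln β = −½·[z(H)² − z(FA)²] = −0.5 × (0.108 − 3.430) = 1.661

ln β = 1.66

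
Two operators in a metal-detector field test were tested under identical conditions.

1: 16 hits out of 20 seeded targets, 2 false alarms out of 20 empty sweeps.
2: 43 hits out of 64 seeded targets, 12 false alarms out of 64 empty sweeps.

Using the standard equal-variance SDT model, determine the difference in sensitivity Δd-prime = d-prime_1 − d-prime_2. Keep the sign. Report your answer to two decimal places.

1: z(0.8000) = 0.842, z(0.1000) = -1.282, d' = 2.124
2: z(0.6719) = 0.445, z(0.1875) = -0.887, d' = 1.332
Δd' = d'_1 − d'_2 = 2.124 − 1.332 = 0.792
1 has the higher sensitivity.

Δd-prime = 0.79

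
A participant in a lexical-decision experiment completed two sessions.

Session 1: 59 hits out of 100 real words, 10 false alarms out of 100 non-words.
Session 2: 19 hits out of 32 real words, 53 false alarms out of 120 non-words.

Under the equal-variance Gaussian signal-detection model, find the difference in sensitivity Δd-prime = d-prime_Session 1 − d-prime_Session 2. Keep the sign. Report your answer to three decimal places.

Δd-prime = 1.125

Session 1: z(0.5900) = 0.2275, z(0.1000) = -1.2816, d' = 1.5091
Session 2: z(0.5938) = 0.2373, z(0.4417) = -0.1467, d' = 0.3840
Δd' = d'_Session 1 − d'_Session 2 = 1.5091 − 0.3840 = 1.1251
Session 1 has the higher sensitivity.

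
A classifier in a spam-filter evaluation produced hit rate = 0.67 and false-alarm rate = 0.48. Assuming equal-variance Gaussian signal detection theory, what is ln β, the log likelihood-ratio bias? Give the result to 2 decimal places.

Φ⁻¹(H) = 0.440
Φ⁻¹(FA) = -0.050
ln β = −½·[z(H)² − z(FA)²] = −0.5 × (0.194 − 0.003) = -0.0955

ln β = -0.10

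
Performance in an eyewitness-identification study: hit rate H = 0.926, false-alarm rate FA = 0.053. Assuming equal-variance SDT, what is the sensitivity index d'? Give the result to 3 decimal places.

d' = 3.063

Φ⁻¹(0.926) = 1.4466, Φ⁻¹(0.053) = -1.6164
d' = z(H) − z(FA) = 1.4466 − (-1.6164) = 3.0630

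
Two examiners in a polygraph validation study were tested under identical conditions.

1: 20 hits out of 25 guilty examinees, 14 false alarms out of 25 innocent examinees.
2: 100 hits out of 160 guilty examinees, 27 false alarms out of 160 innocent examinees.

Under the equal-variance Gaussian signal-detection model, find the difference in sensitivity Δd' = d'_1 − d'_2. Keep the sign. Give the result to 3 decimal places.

1: z(0.8000) = 0.8416, z(0.5600) = 0.1510, d' = 0.6906
2: z(0.6250) = 0.3186, z(0.1688) = -0.9589, d' = 1.2775
Δd' = d'_1 − d'_2 = 0.6906 − 1.2775 = -0.5869
2 has the higher sensitivity.

Δd' = -0.587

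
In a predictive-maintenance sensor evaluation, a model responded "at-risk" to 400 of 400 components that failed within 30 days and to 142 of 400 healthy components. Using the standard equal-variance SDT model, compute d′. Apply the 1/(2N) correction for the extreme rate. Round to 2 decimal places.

d′ = 3.40

The hit rate is 400/400 = 1, so apply the 1/(2N) correction: H → 1 − 1/(2·400) = 0.99875.
z(H) = z(0.99875) = 3.023
z(FA) = z(0.35500) = -0.372
d' = 3.023 − (-0.372) = 3.395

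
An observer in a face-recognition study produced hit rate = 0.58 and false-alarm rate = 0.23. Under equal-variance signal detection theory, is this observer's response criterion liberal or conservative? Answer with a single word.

conservative

z(H) = 0.202, z(FA) = -0.739
c = −½·(z(H) + z(FA)) = 0.2685
c > 0 → conservative criterion (biased toward responding “no”).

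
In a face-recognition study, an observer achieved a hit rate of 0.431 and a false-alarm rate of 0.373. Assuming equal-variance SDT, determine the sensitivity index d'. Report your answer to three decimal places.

d' = 0.150

Φ⁻¹(H) = Φ⁻¹(0.431) = -0.1738
Φ⁻¹(FA) = Φ⁻¹(0.373) = -0.3239
d' = z(H) − z(FA) = -0.1738 − (-0.3239) = 0.1501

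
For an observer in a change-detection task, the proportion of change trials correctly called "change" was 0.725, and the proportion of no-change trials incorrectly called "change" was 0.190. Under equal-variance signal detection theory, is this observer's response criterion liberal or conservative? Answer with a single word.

z(H) = 0.598, z(FA) = -0.878
c = −½·(z(H) + z(FA)) = 0.140
c > 0 → conservative criterion (biased toward responding “no”).

conservative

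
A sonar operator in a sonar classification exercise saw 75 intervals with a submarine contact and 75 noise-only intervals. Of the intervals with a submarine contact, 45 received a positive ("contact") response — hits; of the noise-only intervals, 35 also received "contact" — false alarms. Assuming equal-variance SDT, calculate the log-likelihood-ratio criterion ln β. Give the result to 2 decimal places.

H = 45/75 = 0.6000
FA = 35/75 = 0.4667
Φ⁻¹(0.6000) = 0.253, Φ⁻¹(0.4667) = -0.084
ln β = −½·[z(H)² − z(FA)²] = −0.5 × (0.064 − 0.007) = -0.0285

ln β = -0.03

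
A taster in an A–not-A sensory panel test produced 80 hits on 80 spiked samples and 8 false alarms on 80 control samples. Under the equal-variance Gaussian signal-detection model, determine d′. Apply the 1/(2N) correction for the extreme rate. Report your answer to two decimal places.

d′ = 3.78

The hit rate is 80/80 = 1, so apply the 1/(2N) correction: H → 1 − 1/(2·80) = 0.99375.
z(H) = z(0.99375) = 2.498
z(FA) = z(0.10000) = -1.282
d' = 2.498 − (-1.282) = 3.780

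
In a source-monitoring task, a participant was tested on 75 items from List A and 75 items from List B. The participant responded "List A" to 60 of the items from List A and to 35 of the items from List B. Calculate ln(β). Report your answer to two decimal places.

ln β = -0.35

H = 60/75 = 0.8000
FA = 35/75 = 0.4667
z(0.8000) = 0.842, z(0.4667) = -0.084
ln β = −½·[z(H)² − z(FA)²] = −0.5 × (0.709 − 0.007) = -0.351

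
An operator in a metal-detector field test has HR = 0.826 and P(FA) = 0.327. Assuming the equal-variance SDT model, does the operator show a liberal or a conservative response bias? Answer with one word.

liberal

z(H) = 0.938, z(FA) = -0.448
c = −½·(z(H) + z(FA)) = -0.245
c < 0 → liberal criterion (biased toward responding “yes”).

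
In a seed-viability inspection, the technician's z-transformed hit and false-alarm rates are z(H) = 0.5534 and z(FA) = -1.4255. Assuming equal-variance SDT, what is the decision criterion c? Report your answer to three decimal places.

c = −½·[z(H) + z(FA)] = −½·(0.5534 + (-1.4255)) = 0.43605
c > 0: the technician has a conservative response bias.

c = 0.436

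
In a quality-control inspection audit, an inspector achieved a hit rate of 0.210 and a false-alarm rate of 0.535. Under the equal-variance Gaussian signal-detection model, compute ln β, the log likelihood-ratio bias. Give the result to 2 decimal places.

ln β = -0.32

z(H) = z(0.210) = -0.806
z(FA) = z(0.535) = 0.088
ln β = −½·[z(H)² − z(FA)²] = −0.5 × (0.650 − 0.008) = -0.321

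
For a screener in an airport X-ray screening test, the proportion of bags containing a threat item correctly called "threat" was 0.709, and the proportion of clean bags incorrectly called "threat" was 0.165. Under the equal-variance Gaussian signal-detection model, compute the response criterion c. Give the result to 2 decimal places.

z(0.709) = 0.5505, z(0.165) = -0.9741
c = −½·[z(H) + z(FA)] = −0.5 × (0.5505 + (-0.9741)) = 0.2118

c = 0.21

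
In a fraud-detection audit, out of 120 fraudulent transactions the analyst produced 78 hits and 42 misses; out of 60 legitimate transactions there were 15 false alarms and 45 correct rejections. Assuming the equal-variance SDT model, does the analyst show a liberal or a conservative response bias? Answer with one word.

z(H) = 0.385, z(FA) = -0.674
c = −½·(z(H) + z(FA)) = 0.1445
c > 0 → conservative criterion (biased toward responding “no”).

conservative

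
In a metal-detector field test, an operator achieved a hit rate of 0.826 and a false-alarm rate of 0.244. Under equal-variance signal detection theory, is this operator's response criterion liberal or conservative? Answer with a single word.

z(H) = 0.938, z(FA) = -0.693
c = −½·(z(H) + z(FA)) = -0.1225
c < 0 → liberal criterion (biased toward responding “yes”).

liberal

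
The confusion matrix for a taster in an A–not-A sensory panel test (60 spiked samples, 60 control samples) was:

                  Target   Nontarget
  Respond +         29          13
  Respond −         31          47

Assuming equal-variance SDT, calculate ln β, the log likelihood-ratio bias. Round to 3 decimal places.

ln β = 0.306

H = 29/60 = 0.4833
FA = 13/60 = 0.2167
Φ⁻¹(0.4833) = -0.0419, Φ⁻¹(0.2167) = -0.7834
ln β = −½·[z(H)² − z(FA)²] = −0.5 × (0.0018 − 0.6137) = 0.30595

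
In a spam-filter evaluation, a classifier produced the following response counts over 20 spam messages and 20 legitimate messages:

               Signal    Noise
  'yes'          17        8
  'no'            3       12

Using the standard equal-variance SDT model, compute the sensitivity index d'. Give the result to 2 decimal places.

H = 17/20 = 0.8500
FA = 8/20 = 0.4000
z(H) = 1.036
z(FA) = -0.253
d' = z(H) − z(FA) = 1.036 − (-0.253) = 1.289

d' = 1.29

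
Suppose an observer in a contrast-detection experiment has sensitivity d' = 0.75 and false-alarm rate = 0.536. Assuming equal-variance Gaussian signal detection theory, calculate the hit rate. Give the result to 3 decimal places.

hit rate = 0.800

z(false-alarm rate) = z(0.536) = 0.0904
z(H) = z(FA) + d' = 0.0904 + 0.75 = 0.8404
hit rate = Φ(0.8404) = 0.7997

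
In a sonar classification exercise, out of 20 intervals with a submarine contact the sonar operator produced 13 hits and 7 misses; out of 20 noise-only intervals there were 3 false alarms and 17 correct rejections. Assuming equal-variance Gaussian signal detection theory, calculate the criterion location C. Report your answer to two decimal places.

C = 0.33

H = 13/20 = 0.6500
FA = 3/20 = 0.1500
Φ⁻¹(H) = Φ⁻¹(0.6500) = 0.385
Φ⁻¹(FA) = Φ⁻¹(0.1500) = -1.036
c = −½·[z(H) + z(FA)] = −0.5 × (0.385 + (-1.036)) = 0.3255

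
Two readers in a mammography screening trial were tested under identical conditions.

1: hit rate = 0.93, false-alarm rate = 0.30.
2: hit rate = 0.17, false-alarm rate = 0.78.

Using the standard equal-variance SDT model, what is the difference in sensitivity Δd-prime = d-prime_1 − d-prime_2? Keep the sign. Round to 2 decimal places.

Δd-prime = 3.73

1: z(0.93) = 1.476, z(0.30) = -0.524, d' = 2.000
2: z(0.17) = -0.954, z(0.78) = 0.772, d' = -1.726
Δd' = d'_1 − d'_2 = 2.000 − (-1.726) = 3.726
1 has the higher sensitivity.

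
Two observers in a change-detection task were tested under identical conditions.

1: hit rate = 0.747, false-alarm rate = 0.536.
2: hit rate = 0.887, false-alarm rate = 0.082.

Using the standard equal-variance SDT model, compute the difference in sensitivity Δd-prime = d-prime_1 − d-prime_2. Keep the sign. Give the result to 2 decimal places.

Δd-prime = -2.03

1: z(0.747) = 0.665, z(0.536) = 0.090, d' = 0.575
2: z(0.887) = 1.211, z(0.082) = -1.392, d' = 2.603
Δd' = d'_1 − d'_2 = 0.575 − 2.603 = -2.028
2 has the higher sensitivity.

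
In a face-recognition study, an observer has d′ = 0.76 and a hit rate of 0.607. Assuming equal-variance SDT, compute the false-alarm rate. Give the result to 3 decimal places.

false-alarm rate = 0.313

z(hit rate) = z(0.607) = 0.2715
z(FA) = z(H) − d' = 0.2715 − 0.76 = -0.4885
false-alarm rate = Φ(-0.4885) = 0.3126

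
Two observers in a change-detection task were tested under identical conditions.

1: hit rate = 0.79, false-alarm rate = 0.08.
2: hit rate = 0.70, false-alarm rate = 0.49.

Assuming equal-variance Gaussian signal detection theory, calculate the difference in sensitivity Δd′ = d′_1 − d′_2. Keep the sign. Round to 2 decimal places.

1: z(0.79) = 0.806, z(0.08) = -1.405, d' = 2.211
2: z(0.70) = 0.524, z(0.49) = -0.025, d' = 0.549
Δd' = d'_1 − d'_2 = 2.211 − 0.549 = 1.662
1 has the higher sensitivity.

Δd′ = 1.66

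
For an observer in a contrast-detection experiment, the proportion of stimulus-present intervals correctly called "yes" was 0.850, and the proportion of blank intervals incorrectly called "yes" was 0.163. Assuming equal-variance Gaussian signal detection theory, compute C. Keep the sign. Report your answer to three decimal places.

C = -0.027

z(0.850) = 1.0364, z(0.163) = -0.9822
c = −½·[z(H) + z(FA)] = −0.5 × (1.0364 + (-0.9822)) = -0.0271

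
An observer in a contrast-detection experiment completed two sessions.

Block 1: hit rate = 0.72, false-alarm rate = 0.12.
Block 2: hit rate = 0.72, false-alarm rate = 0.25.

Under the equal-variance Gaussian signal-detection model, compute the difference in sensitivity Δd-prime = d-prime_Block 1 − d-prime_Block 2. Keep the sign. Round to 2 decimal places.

Δd-prime = 0.50

Block 1: z(0.72) = 0.583, z(0.12) = -1.175, d' = 1.758
Block 2: z(0.72) = 0.583, z(0.25) = -0.674, d' = 1.257
Δd' = d'_Block 1 − d'_Block 2 = 1.758 − 1.257 = 0.501
Block 1 has the higher sensitivity.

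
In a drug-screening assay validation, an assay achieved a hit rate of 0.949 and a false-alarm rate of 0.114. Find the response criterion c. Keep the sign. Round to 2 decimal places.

z(0.949) = 1.6352, z(0.114) = -1.2055
c = −½·[z(H) + z(FA)] = −0.5 × (1.6352 + (-1.2055)) = -0.21485

c = -0.21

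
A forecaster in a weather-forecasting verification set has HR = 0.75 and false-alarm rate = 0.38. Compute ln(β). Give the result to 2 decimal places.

z(0.75) = 0.674, z(0.38) = -0.305
ln β = −½·[z(H)² − z(FA)²] = −0.5 × (0.454 − 0.093) = -0.1805

ln β = -0.18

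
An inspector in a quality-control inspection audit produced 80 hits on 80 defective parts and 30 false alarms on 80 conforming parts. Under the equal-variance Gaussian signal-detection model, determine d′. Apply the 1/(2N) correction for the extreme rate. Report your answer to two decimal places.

d′ = 2.82

The hit rate is 80/80 = 1, so apply the 1/(2N) correction: H → 1 − 1/(2·80) = 0.99375.
z(H) = z(0.99375) = 2.498
z(FA) = z(0.37500) = -0.319
d' = 2.498 − (-0.319) = 2.817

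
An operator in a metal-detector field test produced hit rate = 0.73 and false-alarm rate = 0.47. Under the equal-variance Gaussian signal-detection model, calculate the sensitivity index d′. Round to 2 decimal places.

d′ = 0.69

z(H) = z(0.73) = 0.613
z(FA) = z(0.47) = -0.075
d' = z(H) − z(FA) = 0.613 − (-0.075) = 0.688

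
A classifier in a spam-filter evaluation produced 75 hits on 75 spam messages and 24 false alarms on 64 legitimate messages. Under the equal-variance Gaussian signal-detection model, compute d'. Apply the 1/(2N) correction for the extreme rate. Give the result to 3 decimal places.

The hit rate is 75/75 = 1, so apply the 1/(2N) correction: H → 1 − 1/(2·75) = 0.99333.
z(H) = z(0.99333) = 2.4746
z(FA) = z(0.37500) = -0.3186
d' = 2.4746 − (-0.3186) = 2.7932

d' = 2.793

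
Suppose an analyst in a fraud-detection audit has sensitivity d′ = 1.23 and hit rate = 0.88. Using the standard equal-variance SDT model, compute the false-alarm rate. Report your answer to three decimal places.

false-alarm rate = 0.478

z(hit rate) = z(0.88) = 1.1750
z(FA) = z(H) − d' = 1.1750 − 1.23 = -0.0550
false-alarm rate = Φ(-0.0550) = 0.4781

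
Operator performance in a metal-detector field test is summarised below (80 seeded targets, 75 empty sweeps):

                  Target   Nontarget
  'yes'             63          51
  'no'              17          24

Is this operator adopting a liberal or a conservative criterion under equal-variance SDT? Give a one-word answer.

liberal

z(H) = 0.798, z(FA) = 0.468
c = −½·(z(H) + z(FA)) = -0.633
c < 0 → liberal criterion (biased toward responding “yes”).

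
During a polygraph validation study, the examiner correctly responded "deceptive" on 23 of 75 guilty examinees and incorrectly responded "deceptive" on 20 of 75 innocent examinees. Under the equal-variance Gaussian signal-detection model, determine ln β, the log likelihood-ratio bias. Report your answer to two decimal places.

ln β = 0.07

H = 23/75 = 0.3067
FA = 20/75 = 0.2667
Φ⁻¹(H) = Φ⁻¹(0.3067) = -0.505
Φ⁻¹(FA) = Φ⁻¹(0.2667) = -0.623
ln β = −½·[z(H)² − z(FA)²] = −0.5 × (0.255 − 0.388) = 0.0665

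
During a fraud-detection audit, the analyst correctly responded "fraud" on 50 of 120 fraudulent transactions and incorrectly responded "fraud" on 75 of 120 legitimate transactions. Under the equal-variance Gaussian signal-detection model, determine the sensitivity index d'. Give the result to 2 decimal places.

H = 50/120 = 0.4167
FA = 75/120 = 0.6250
z(H) = z(0.4167) = -0.2103
z(FA) = z(0.6250) = 0.3186
d' = z(H) − z(FA) = -0.2103 − 0.3186 = -0.5289

d' = -0.53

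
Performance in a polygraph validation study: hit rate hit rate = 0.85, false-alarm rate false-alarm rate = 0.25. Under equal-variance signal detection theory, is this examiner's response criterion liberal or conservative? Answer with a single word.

z(H) = 1.036, z(FA) = -0.674
c = −½·(z(H) + z(FA)) = -0.181
c < 0 → liberal criterion (biased toward responding “yes”).

liberal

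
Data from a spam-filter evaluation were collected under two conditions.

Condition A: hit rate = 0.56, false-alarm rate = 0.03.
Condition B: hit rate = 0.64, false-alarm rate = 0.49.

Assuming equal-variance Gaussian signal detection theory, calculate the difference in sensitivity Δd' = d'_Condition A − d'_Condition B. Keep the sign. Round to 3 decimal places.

Δd' = 1.648

Condition A: z(0.56) = 0.1510, z(0.03) = -1.8808, d' = 2.0318
Condition B: z(0.64) = 0.3585, z(0.49) = -0.0251, d' = 0.3836
Δd' = d'_Condition A − d'_Condition B = 2.0318 − 0.3836 = 1.6482
Condition A has the higher sensitivity.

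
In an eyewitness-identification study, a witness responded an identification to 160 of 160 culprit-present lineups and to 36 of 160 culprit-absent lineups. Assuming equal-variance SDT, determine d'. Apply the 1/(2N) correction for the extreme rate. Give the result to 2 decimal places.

The hit rate is 160/160 = 1, so apply the 1/(2N) correction: H → 1 − 1/(2·160) = 0.99687.
z(H) = z(0.99687) = 2.734
z(FA) = z(0.22500) = -0.755
d' = 2.734 − (-0.755) = 3.489

d' = 3.49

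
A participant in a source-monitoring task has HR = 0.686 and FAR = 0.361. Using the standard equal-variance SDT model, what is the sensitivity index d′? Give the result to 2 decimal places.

d′ = 0.84

z(H) = z(0.686) = 0.4845
z(FA) = z(0.361) = -0.3558
d' = z(H) − z(FA) = 0.4845 − (-0.3558) = 0.8403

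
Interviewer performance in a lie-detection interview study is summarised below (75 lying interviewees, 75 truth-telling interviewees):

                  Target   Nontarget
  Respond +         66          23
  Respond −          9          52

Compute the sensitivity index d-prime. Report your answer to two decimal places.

d-prime = 1.68

H = 66/75 = 0.8800
FA = 23/75 = 0.3067
Φ⁻¹(0.8800) = 1.175, Φ⁻¹(0.3067) = -0.505
d' = z(H) − z(FA) = 1.175 − (-0.505) = 1.680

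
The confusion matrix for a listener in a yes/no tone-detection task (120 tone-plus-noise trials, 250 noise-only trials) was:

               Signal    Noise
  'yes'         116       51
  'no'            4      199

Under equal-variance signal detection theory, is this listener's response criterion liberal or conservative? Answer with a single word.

z(H) = 1.834, z(FA) = -0.827
c = −½·(z(H) + z(FA)) = -0.5035
c < 0 → liberal criterion (biased toward responding “yes”).

liberal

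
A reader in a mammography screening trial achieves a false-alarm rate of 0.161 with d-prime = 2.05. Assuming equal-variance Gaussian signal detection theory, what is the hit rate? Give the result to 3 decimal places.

hit rate = 0.855

z(false-alarm rate) = z(0.161) = -0.9904
z(H) = z(FA) + d' = -0.9904 + 2.05 = 1.0596
hit rate = Φ(1.0596) = 0.8553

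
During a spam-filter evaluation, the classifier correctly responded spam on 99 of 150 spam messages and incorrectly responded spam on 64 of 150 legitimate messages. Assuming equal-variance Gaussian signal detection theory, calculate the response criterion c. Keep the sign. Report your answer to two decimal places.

H = 99/150 = 0.6600
FA = 64/150 = 0.4267
Φ⁻¹(0.6600) = 0.412, Φ⁻¹(0.4267) = -0.185
c = −½·[z(H) + z(FA)] = −0.5 × (0.412 + (-0.185)) = -0.1135

c = -0.11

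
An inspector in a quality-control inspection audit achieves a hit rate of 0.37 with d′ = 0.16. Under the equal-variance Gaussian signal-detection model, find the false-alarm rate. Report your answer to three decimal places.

z(hit rate) = z(0.37) = -0.3319
z(FA) = z(H) − d' = -0.3319 − 0.16 = -0.4919
false-alarm rate = Φ(-0.4919) = 0.3114

false-alarm rate = 0.311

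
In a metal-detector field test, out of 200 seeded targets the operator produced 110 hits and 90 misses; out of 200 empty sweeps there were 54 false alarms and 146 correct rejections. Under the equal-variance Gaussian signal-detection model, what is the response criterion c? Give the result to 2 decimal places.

c = 0.24

H = 110/200 = 0.5500
FA = 54/200 = 0.2700
Φ⁻¹(H) = 0.126
Φ⁻¹(FA) = -0.613
c = −½·[z(H) + z(FA)] = −0.5 × (0.126 + (-0.613)) = 0.2435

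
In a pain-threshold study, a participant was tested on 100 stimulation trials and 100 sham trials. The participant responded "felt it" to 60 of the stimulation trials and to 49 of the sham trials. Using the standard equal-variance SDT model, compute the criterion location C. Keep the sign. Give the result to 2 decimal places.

H = 60/100 = 0.6000
FA = 49/100 = 0.4900
z(H) = z(0.6000) = 0.253
z(FA) = z(0.4900) = -0.025
c = −½·[z(H) + z(FA)] = −0.5 × (0.253 + (-0.025)) = -0.114
c < 0: the participant has a liberal response bias.

C = -0.11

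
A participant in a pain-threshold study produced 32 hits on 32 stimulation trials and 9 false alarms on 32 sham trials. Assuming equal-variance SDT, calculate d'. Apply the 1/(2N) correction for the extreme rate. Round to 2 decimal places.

The hit rate is 32/32 = 1, so apply the 1/(2N) correction: H → 1 − 1/(2·32) = 0.98438.
z(H) = z(0.98438) = 2.154
z(FA) = z(0.28125) = -0.579
d' = 2.154 − (-0.579) = 2.733

d' = 2.73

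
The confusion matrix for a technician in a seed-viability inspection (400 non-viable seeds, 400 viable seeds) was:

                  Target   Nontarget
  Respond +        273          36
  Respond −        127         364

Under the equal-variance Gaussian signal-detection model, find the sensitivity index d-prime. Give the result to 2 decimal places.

d-prime = 1.82

H = 273/400 = 0.6825
FA = 36/400 = 0.0900
Φ⁻¹(H) = Φ⁻¹(0.6825) = 0.475
Φ⁻¹(FA) = Φ⁻¹(0.0900) = -1.341
d' = z(H) − z(FA) = 0.475 − (-1.341) = 1.816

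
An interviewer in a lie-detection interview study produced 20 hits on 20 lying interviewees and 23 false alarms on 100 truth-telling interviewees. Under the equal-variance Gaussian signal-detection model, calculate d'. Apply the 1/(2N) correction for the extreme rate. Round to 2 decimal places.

d' = 2.70

The hit rate is 20/20 = 1, so apply the 1/(2N) correction: H → 1 − 1/(2·20) = 0.97500.
z(H) = z(0.97500) = 1.960
z(FA) = z(0.23000) = -0.739
d' = 1.960 − (-0.739) = 2.699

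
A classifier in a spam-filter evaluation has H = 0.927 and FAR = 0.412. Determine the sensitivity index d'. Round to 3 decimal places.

d' = 1.676

z(H) = 1.4538
z(FA) = -0.2224
d' = z(H) − z(FA) = 1.4538 − (-0.2224) = 1.6762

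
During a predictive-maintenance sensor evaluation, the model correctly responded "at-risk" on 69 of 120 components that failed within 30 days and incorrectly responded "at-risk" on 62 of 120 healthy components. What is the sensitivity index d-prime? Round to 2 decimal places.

d-prime = 0.15

H = 69/120 = 0.5750
FA = 62/120 = 0.5167
Φ⁻¹(H) = 0.1891
Φ⁻¹(FA) = 0.0419
d' = z(H) − z(FA) = 0.1891 − 0.0419 = 0.1472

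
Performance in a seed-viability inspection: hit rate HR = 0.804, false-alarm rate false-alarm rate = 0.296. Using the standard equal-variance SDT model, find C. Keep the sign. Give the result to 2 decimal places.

C = -0.16

z(0.804) = 0.8560, z(0.296) = -0.5359
c = −½·[z(H) + z(FA)] = −0.5 × (0.8560 + (-0.5359)) = -0.16005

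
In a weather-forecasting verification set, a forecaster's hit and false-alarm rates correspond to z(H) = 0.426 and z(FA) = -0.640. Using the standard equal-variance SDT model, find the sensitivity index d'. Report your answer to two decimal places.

d' = 1.07

d' = z(H) − z(FA) = 0.426 − (-0.640) = 1.066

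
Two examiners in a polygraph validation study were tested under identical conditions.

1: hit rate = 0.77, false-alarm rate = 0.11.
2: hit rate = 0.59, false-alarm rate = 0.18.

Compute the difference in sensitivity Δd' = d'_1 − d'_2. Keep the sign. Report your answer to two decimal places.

1: z(0.77) = 0.739, z(0.11) = -1.227, d' = 1.966
2: z(0.59) = 0.228, z(0.18) = -0.915, d' = 1.143
Δd' = d'_1 − d'_2 = 1.966 − 1.143 = 0.823
1 has the higher sensitivity.

Δd' = 0.82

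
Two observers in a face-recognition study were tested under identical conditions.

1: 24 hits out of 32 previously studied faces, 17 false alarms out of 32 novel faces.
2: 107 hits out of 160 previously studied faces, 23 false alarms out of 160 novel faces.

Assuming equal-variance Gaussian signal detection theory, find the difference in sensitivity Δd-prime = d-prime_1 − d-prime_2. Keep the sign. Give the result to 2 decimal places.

Δd-prime = -0.90

1: z(0.7500) = 0.674, z(0.5312) = 0.078, d' = 0.596
2: z(0.6687) = 0.436, z(0.1437) = -1.064, d' = 1.500
Δd' = d'_1 − d'_2 = 0.596 − 1.500 = -0.904
2 has the higher sensitivity.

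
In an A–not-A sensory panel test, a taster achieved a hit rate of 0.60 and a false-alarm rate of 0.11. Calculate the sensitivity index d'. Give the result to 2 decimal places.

d' = 1.48

z(H) = 0.2533
z(FA) = -1.2265
d' = z(H) − z(FA) = 0.2533 − (-1.2265) = 1.4798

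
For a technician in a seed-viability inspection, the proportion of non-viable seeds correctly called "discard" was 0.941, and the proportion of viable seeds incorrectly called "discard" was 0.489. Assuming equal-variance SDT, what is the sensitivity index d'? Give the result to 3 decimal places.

Φ⁻¹(H) = Φ⁻¹(0.941) = 1.5632
Φ⁻¹(FA) = Φ⁻¹(0.489) = -0.0276
d' = z(H) − z(FA) = 1.5632 − (-0.0276) = 1.5908

d' = 1.591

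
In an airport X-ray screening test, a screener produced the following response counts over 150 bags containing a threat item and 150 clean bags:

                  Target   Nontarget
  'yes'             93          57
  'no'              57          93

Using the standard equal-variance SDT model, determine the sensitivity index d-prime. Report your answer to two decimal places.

d-prime = 0.61

H = 93/150 = 0.6200
FA = 57/150 = 0.3800
Φ⁻¹(0.6200) = 0.305, Φ⁻¹(0.3800) = -0.305
d' = z(H) − z(FA) = 0.305 − (-0.305) = 0.610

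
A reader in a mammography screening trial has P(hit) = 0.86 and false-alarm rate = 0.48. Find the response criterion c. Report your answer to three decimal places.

c = -0.515

z(H) = z(0.86) = 1.0803
z(FA) = z(0.48) = -0.0502
c = −½·[z(H) + z(FA)] = −0.5 × (1.0803 + (-0.0502)) = -0.51505
c < 0: the reader has a liberal response bias.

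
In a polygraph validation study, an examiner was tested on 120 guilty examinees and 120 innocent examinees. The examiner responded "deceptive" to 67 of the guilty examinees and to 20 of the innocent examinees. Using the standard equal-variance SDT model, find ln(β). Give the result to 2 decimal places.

ln β = 0.46

H = 67/120 = 0.5583
FA = 20/120 = 0.1667
z(H) = 0.147
z(FA) = -0.967
ln β = −½·[z(H)² − z(FA)²] = −0.5 × (0.022 − 0.935) = 0.4565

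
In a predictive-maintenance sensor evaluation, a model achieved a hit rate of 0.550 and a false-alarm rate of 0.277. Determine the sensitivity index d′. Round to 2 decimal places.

Φ⁻¹(H) = Φ⁻¹(0.550) = 0.126
Φ⁻¹(FA) = Φ⁻¹(0.277) = -0.592
d' = z(H) − z(FA) = 0.126 − (-0.592) = 0.718

d′ = 0.72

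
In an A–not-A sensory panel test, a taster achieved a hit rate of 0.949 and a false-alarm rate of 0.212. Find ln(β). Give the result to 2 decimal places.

ln β = -1.02

z(0.949) = 1.635, z(0.212) = -0.800
ln β = −½·[z(H)² − z(FA)²] = −0.5 × (2.673 − 0.640) = -1.0165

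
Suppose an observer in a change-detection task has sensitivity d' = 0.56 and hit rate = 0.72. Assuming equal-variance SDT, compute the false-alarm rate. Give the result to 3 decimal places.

z(hit rate) = z(0.72) = 0.5828
z(FA) = z(H) − d' = 0.5828 − 0.56 = 0.0228
false-alarm rate = Φ(0.0228) = 0.5091

false-alarm rate = 0.509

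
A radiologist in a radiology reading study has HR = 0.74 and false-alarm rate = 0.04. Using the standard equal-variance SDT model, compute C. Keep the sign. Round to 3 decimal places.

z(0.74) = 0.6433, z(0.04) = -1.7507
c = −½·[z(H) + z(FA)] = −0.5 × (0.6433 + (-1.7507)) = 0.5537

C = 0.554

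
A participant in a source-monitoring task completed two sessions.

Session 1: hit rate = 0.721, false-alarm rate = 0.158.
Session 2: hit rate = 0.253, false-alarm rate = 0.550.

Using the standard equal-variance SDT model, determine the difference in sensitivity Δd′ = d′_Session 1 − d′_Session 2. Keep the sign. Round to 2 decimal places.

Session 1: z(0.721) = 0.586, z(0.158) = -1.003, d' = 1.589
Session 2: z(0.253) = -0.665, z(0.550) = 0.126, d' = -0.791
Δd' = d'_Session 1 − d'_Session 2 = 1.589 − (-0.791) = 2.380
Session 1 has the higher sensitivity.

Δd′ = 2.38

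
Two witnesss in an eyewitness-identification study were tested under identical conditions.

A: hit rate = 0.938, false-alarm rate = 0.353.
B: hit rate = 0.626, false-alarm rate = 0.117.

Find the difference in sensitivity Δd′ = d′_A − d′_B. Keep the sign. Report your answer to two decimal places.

Δd′ = 0.40

A: z(0.938) = 1.538, z(0.353) = -0.377, d' = 1.915
B: z(0.626) = 0.321, z(0.117) = -1.190, d' = 1.511
Δd' = d'_A − d'_B = 1.915 − 1.511 = 0.404
A has the higher sensitivity.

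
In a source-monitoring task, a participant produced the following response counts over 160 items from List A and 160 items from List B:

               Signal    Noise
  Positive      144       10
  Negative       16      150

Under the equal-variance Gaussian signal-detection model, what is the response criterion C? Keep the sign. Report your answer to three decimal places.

H = 144/160 = 0.9000
FA = 10/160 = 0.0625
Φ⁻¹(H) = Φ⁻¹(0.9000) = 1.2816
Φ⁻¹(FA) = Φ⁻¹(0.0625) = -1.5341
c = −½·[z(H) + z(FA)] = −0.5 × (1.2816 + (-1.5341)) = 0.12625

C = 0.126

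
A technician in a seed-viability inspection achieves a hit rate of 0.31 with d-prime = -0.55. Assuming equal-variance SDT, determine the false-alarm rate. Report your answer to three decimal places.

false-alarm rate = 0.522

z(hit rate) = z(0.31) = -0.4959
z(FA) = z(H) − d' = -0.4959 − (-0.55) = 0.0541
false-alarm rate = Φ(0.0541) = 0.5216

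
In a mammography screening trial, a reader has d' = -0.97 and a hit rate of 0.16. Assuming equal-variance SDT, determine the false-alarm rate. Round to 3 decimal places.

z(hit rate) = z(0.16) = -0.9945
z(FA) = z(H) − d' = -0.9945 − (-0.97) = -0.0245
false-alarm rate = Φ(-0.0245) = 0.4902

false-alarm rate = 0.490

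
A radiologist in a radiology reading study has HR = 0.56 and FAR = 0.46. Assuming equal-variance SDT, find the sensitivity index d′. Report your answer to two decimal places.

d′ = 0.25

z(H) = z(0.56) = 0.1510
z(FA) = z(0.46) = -0.1004
d' = z(H) − z(FA) = 0.1510 − (-0.1004) = 0.2514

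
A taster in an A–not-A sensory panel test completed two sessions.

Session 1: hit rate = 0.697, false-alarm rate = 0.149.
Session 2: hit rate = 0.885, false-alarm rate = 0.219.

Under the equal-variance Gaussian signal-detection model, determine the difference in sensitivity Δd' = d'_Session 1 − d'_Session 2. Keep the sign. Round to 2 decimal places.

Δd' = -0.42

Session 1: z(0.697) = 0.516, z(0.149) = -1.041, d' = 1.557
Session 2: z(0.885) = 1.200, z(0.219) = -0.776, d' = 1.976
Δd' = d'_Session 1 − d'_Session 2 = 1.557 − 1.976 = -0.419
Session 2 has the higher sensitivity.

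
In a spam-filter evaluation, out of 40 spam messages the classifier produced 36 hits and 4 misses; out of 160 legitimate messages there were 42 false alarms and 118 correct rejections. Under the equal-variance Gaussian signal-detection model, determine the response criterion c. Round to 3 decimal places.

c = -0.323

H = 36/40 = 0.9000
FA = 42/160 = 0.2625
z(0.9000) = 1.2816, z(0.2625) = -0.6357
c = −½·[z(H) + z(FA)] = −0.5 × (1.2816 + (-0.6357)) = -0.32295
c < 0: the classifier has a liberal response bias.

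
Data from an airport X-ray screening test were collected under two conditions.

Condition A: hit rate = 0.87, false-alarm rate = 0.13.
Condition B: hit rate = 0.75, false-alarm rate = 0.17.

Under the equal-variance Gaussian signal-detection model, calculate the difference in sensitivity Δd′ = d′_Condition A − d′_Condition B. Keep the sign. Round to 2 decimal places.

Condition A: z(0.87) = 1.126, z(0.13) = -1.126, d' = 2.252
Condition B: z(0.75) = 0.674, z(0.17) = -0.954, d' = 1.628
Δd' = d'_Condition A − d'_Condition B = 2.252 − 1.628 = 0.624
Condition A has the higher sensitivity.

Δd′ = 0.62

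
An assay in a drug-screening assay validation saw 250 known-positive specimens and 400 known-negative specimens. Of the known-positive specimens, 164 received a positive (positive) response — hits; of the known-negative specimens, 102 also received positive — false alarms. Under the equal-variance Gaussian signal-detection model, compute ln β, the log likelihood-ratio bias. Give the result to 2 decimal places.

H = 164/250 = 0.6560
FA = 102/400 = 0.2550
Φ⁻¹(H) = Φ⁻¹(0.6560) = 0.402
Φ⁻¹(FA) = Φ⁻¹(0.2550) = -0.659
ln β = −½·[z(H)² − z(FA)²] = −0.5 × (0.162 − 0.434) = 0.136

ln β = 0.14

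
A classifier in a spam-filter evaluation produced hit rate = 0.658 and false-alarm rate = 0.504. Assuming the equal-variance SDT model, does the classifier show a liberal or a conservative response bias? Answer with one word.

z(H) = 0.407, z(FA) = 0.010
c = −½·(z(H) + z(FA)) = -0.2085
c < 0 → liberal criterion (biased toward responding “yes”).

liberal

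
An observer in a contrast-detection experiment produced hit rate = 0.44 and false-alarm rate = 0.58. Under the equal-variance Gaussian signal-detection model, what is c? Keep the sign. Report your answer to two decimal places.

Φ⁻¹(H) = Φ⁻¹(0.44) = -0.1510
Φ⁻¹(FA) = Φ⁻¹(0.58) = 0.2019
c = −½·[z(H) + z(FA)] = −0.5 × (-0.1510 + 0.2019) = -0.02545

c = -0.03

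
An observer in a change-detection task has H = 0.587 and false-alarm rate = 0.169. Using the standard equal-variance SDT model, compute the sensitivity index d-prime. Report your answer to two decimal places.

d-prime = 1.18

z(0.587) = 0.2198, z(0.169) = -0.9581
d' = z(H) − z(FA) = 0.2198 − (-0.9581) = 1.1779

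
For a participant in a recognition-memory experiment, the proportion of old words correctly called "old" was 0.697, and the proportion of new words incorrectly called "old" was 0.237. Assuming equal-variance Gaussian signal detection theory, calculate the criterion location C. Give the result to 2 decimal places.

z(H) = 0.516
z(FA) = -0.716
c = −½·[z(H) + z(FA)] = −0.5 × (0.516 + (-0.716)) = 0.100

C = 0.10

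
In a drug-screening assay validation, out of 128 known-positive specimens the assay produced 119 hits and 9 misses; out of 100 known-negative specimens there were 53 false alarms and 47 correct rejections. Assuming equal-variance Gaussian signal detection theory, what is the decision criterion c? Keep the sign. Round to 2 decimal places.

H = 119/128 = 0.9297
FA = 53/100 = 0.5300
z(0.9297) = 1.4736, z(0.5300) = 0.0753
c = −½·[z(H) + z(FA)] = −0.5 × (1.4736 + 0.0753) = -0.77445

c = -0.77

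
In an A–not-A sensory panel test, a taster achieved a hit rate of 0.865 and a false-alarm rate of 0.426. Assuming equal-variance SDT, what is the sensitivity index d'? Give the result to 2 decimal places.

z(H) = z(0.865) = 1.103
z(FA) = z(0.426) = -0.187
d' = z(H) − z(FA) = 1.103 − (-0.187) = 1.290

d' = 1.29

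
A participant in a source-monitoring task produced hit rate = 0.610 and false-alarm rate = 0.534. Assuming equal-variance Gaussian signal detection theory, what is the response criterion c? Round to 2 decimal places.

Φ⁻¹(H) = Φ⁻¹(0.610) = 0.2793
Φ⁻¹(FA) = Φ⁻¹(0.534) = 0.0853
c = −½·[z(H) + z(FA)] = −0.5 × (0.2793 + 0.0853) = -0.1823
c < 0: the participant has a liberal response bias.

c = -0.18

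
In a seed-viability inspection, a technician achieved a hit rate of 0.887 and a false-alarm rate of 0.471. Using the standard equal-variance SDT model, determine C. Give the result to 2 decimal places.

Φ⁻¹(H) = Φ⁻¹(0.887) = 1.211
Φ⁻¹(FA) = Φ⁻¹(0.471) = -0.073
c = −½·[z(H) + z(FA)] = −0.5 × (1.211 + (-0.073)) = -0.569

C = -0.57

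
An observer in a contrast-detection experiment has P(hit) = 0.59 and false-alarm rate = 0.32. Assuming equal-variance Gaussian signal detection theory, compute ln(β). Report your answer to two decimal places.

z(H) = z(0.59) = 0.228
z(FA) = z(0.32) = -0.468
ln β = −½·[z(H)² − z(FA)²] = −0.5 × (0.052 − 0.219) = 0.0835

ln β = 0.08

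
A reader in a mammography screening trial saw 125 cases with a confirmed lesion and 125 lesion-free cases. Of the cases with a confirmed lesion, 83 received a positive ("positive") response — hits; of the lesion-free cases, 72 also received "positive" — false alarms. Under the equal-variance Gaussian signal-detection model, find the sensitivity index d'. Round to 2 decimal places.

d' = 0.23

H = 83/125 = 0.6640
FA = 72/125 = 0.5760
z(H) = 0.4234
z(FA) = 0.1917
d' = z(H) − z(FA) = 0.4234 − 0.1917 = 0.2317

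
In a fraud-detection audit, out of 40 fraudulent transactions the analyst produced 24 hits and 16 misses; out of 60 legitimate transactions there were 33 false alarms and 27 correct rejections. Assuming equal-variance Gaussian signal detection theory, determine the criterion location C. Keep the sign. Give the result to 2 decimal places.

H = 24/40 = 0.6000
FA = 33/60 = 0.5500
Φ⁻¹(0.6000) = 0.253, Φ⁻¹(0.5500) = 0.126
c = −½·[z(H) + z(FA)] = −0.5 × (0.253 + 0.126) = -0.1895
c < 0: the analyst has a liberal response bias.

C = -0.19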